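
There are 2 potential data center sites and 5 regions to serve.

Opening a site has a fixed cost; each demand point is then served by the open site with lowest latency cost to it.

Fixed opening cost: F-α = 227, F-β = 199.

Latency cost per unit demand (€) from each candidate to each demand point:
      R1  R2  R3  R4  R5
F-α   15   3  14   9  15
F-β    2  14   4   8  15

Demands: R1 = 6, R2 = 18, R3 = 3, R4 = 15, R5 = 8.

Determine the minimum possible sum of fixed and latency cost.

668

Open {F-α}: assign each demand point to its cheapest open site.
  R1→F-α 6×15=90, R2→F-α 18×3=54, R3→F-α 3×14=42, R4→F-α 15×9=135, R5→F-α 8×15=120
  latency cost 441, fixed 227 → total 668.
Compare {F-β}: latency cost 516 + fixed 199 = 715.
Compare {F-α, F-β}: latency cost 318 + fixed 426 = 744.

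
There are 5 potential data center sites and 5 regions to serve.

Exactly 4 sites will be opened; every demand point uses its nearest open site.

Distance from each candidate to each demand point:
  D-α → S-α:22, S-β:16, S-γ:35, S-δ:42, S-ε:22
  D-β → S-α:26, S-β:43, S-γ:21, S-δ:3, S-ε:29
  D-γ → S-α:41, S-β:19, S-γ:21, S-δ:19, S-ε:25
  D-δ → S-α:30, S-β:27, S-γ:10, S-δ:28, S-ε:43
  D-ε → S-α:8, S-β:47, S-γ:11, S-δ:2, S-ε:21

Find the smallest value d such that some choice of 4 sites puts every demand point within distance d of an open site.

Open {D-α, D-β, D-γ, D-ε}.
  Farthest demand point is S-ε at distance 21 (to D-ε); all others are ≤ 21.
With {D-α, D-β, D-δ, D-ε} the worst case is 21.
With {D-α, D-γ, D-δ, D-ε} the worst case is 21.
No size-4 selection achieves below 21.

21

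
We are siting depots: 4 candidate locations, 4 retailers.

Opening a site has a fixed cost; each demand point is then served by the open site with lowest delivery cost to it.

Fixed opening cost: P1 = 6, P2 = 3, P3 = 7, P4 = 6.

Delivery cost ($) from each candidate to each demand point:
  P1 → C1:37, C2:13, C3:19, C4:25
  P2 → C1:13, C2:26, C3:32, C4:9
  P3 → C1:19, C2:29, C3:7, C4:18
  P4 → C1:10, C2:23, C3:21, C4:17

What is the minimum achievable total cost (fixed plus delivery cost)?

Open {P1, P2, P3}: assign each demand point to its cheapest open site.
  C1→P2 13, C2→P1 13, C3→P3 7, C4→P2 9
  delivery cost 42, fixed 16 → total 58.
Compare {P1, P2, P3, P4}: delivery cost 39 + fixed 22 = 61.
Compare {P1, P2}: delivery cost 54 + fixed 9 = 63.
Compare {P2, P3}: delivery cost 55 + fixed 10 = 65.
All other subsets cost ≥ 61. Minimum total cost: 58.

58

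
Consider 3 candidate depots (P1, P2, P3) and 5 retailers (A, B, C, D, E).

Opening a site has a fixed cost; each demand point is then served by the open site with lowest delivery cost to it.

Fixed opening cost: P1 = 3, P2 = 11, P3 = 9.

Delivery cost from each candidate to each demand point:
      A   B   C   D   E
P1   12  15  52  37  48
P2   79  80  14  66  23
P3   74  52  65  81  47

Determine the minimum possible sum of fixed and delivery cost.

Open {P1, P2}: assign each demand point to its cheapest open site.
  A→P1 12, B→P1 15, C→P2 14, D→P1 37, E→P2 23
  delivery cost 101, fixed 14 → total 115.
Compare {P1, P2, P3}: delivery cost 101 + fixed 23 = 124.
Compare {P1}: delivery cost 164 + fixed 3 = 167.
Compare {P1, P3}: delivery cost 163 + fixed 12 = 175.
All other subsets cost ≥ 124. Minimum total cost: 115.

115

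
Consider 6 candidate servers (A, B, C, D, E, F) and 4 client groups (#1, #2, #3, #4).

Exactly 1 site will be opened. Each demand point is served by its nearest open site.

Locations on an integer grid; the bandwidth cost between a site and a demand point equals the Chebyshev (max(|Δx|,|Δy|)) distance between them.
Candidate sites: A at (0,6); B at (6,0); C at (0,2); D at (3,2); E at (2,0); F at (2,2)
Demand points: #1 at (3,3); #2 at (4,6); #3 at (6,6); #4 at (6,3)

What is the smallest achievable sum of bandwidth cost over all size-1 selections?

12

Open {D}.
  #1→D 1, #2→D 4, #3→D 4, #4→D 3  ⇒ total 12.
Compare {F}: total 13.
Compare {B}: total 18.
No size-1 selection does better; minimum is 12.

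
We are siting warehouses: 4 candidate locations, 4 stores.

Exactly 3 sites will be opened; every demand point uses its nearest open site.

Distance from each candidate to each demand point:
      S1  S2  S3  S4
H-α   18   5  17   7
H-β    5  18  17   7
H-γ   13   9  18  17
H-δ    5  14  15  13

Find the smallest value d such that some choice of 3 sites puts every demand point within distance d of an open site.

15

Open {H-α, H-β, H-δ}.
  Farthest demand point is S3 at distance 15 (to H-δ); all others are ≤ 15.
With {H-α, H-γ, H-δ} the worst case is 15.
With {H-β, H-γ, H-δ} the worst case is 15.
No size-3 selection achieves below 15.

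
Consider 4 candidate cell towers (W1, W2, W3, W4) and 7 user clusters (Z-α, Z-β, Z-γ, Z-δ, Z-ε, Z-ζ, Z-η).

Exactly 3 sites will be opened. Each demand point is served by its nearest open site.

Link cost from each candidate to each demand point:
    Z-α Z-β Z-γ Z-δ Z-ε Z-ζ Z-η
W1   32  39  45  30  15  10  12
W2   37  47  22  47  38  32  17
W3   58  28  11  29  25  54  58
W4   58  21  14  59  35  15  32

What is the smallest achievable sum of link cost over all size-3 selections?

Open {W1, W3, W4}.
  Z-α→W1 32, Z-β→W4 21, Z-γ→W3 11, Z-δ→W3 29, Z-ε→W1 15, Z-ζ→W1 10, Z-η→W1 12  ⇒ total 130.
Compare {W1, W2, W4}: total 134.
Compare {W1, W2, W3}: total 137.
No size-3 selection does better; minimum is 130.

130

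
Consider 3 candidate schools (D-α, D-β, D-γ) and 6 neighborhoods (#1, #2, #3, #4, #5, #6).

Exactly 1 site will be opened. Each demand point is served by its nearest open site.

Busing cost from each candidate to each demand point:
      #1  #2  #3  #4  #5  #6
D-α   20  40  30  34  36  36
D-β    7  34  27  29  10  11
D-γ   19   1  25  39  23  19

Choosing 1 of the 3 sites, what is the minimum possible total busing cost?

Open {D-β}.
  #1→D-β 7, #2→D-β 34, #3→D-β 27, #4→D-β 29, #5→D-β 10, #6→D-β 11  ⇒ total 118.
Compare {D-γ}: total 126.
Compare {D-α}: total 196.

118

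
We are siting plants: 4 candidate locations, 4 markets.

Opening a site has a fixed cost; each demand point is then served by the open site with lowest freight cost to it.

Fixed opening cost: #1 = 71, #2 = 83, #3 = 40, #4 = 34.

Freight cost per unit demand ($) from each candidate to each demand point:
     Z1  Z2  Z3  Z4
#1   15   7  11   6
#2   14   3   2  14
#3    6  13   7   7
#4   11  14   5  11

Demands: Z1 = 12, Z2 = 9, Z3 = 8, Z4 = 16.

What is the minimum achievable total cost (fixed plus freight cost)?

Open {#2, #3}: assign each demand point to its cheapest open site.
  Z1→#3 12×6=72, Z2→#2 9×3=27, Z3→#2 8×2=16, Z4→#3 16×7=112
  freight cost 227, fixed 123 → total 350.
Compare {#2, #3, #4}: freight cost 227 + fixed 157 = 384.
Compare {#3}: freight cost 357 + fixed 40 = 397.
Compare {#1, #3}: freight cost 287 + fixed 111 = 398.
All other subsets cost ≥ 384. Minimum total cost: 350.

350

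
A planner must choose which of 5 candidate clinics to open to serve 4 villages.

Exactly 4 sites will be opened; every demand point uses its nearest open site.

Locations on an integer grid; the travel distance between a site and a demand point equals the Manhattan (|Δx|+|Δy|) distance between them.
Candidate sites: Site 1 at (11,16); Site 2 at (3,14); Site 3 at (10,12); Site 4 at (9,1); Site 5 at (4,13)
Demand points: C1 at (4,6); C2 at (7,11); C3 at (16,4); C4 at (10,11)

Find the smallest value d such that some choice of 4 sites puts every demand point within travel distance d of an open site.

Open {Site 1, Site 2, Site 3, Site 4}.
  Farthest demand point is C3 at travel distance 10 (to Site 4); all others are ≤ 10.
With {Site 1, Site 2, Site 4, Site 5} the worst case is 10.
With {Site 1, Site 3, Site 4, Site 5} the worst case is 10.
No size-4 selection achieves below 10.

10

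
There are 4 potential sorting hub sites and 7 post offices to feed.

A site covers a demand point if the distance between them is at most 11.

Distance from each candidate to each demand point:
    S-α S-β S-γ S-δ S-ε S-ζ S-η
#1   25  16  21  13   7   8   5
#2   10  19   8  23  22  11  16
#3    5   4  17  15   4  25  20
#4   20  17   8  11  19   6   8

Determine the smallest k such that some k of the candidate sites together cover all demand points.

Coverage sets (demand points within 11 of each site):
  #1: {S-ε, S-ζ, S-η}
  #2: {S-α, S-γ, S-ζ}
  #3: {S-α, S-β, S-ε}
  #4: {S-γ, S-δ, S-ζ, S-η}
No single site covers all 7 demand points.
But {#3, #4} covers everything, so the minimum is 2.

2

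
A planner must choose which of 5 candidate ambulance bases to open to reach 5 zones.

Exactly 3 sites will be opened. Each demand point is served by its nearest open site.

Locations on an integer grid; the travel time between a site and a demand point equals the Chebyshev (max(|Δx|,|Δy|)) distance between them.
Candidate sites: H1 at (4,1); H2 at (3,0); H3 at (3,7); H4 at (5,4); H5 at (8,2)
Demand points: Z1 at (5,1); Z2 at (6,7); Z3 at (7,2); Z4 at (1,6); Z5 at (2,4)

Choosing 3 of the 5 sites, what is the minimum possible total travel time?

Open {H1, H3, H5}.
  Z1→H1 1, Z2→H3 3, Z3→H5 1, Z4→H3 2, Z5→H1 3  ⇒ total 10.
Compare {H1, H3, H4}: total 11.
Compare {H2, H3, H5}: total 11.
No size-3 selection does better; minimum is 10.

10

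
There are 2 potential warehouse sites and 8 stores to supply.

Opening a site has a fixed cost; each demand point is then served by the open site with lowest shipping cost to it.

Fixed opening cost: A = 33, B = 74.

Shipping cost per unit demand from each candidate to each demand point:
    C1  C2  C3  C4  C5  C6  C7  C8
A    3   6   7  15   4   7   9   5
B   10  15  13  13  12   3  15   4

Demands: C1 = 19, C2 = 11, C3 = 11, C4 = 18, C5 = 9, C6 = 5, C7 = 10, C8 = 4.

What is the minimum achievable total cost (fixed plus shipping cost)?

Open {A}: assign each demand point to its cheapest open site.
  C1→A 19×3=57, C2→A 11×6=66, C3→A 11×7=77, C4→A 18×15=270, C5→A 9×4=36, C6→A 5×7=35, C7→A 10×9=90, C8→A 4×5=20
  shipping cost 651, fixed 33 → total 684.
Compare {A, B}: shipping cost 591 + fixed 107 = 698.
Compare {B}: shipping cost 1021 + fixed 74 = 1095.

684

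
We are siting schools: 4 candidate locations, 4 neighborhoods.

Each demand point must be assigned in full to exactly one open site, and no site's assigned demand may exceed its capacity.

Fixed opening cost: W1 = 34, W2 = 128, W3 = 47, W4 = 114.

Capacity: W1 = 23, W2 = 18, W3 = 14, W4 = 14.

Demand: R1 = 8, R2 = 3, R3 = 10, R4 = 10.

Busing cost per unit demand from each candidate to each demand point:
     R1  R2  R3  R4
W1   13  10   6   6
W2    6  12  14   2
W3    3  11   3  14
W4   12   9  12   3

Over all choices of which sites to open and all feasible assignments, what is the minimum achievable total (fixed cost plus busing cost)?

Open {W1, W3}; cheapest assignment that respects the capacities:
  W1 (cap 23, load 23): R2, R3, R4 — cost 3×10 + 10×6 + 10×6 = 150
  W3 (cap 14, load 8): R1 — cost 8×3 = 24
  Shipping 174, fixed 81 → total 255.
  Any other capacity-feasible assignment to {W1, W3} ships for at least 174.
Compare {W2, W3}: its best feasible assignment gives total 306.
Compare {W1, W2}: its best feasible assignment gives total 320.
Every other set of open sites that can feasibly serve all demand totals ≥ 306 even under its best assignment. Minimum: 255.

255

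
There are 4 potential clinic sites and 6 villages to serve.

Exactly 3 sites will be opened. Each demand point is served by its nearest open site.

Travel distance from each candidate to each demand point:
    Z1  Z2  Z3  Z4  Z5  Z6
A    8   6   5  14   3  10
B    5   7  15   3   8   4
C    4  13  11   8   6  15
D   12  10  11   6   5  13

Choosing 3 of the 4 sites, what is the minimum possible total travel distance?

Open {A, B, C}.
  Z1→C 4, Z2→A 6, Z3→A 5, Z4→B 3, Z5→A 3, Z6→B 4  ⇒ total 25.
Compare {A, B, D}: total 26.
Compare {A, C, D}: total 34.
No size-3 selection does better; minimum is 25.

25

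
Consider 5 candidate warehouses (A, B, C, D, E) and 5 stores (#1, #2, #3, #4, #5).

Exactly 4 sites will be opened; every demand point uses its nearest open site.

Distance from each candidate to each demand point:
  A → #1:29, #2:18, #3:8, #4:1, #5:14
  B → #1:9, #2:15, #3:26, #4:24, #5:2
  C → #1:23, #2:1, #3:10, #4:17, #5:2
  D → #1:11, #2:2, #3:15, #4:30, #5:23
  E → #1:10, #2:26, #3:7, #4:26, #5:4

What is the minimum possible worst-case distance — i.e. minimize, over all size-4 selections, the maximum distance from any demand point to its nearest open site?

Open {A, B, C, D}.
  Farthest demand point is #1 at distance 9 (to B); all others are ≤ 9.
With {A, B, C, E} the worst case is 9.
With {A, B, D, E} the worst case is 9.
No size-4 selection achieves below 9.

9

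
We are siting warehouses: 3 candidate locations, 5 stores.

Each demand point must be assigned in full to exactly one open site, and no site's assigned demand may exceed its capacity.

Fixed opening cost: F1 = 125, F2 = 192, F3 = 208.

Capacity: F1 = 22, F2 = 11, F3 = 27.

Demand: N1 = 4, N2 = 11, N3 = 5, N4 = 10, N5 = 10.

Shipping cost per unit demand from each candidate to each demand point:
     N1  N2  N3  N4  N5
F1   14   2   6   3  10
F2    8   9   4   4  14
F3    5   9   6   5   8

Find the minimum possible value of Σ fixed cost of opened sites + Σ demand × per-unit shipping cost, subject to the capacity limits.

515

Open {F1, F3}; cheapest assignment that respects the capacities:
  F1 (cap 22, load 21): N2, N4 — cost 11×2 + 10×3 = 52
  F3 (cap 27, load 19): N1, N3, N5 — cost 4×5 + 5×6 + 10×8 = 130
  Shipping 182, fixed 333 → total 515.
  Any other capacity-feasible assignment to {F1, F3} ships for at least 182.
Compare {F1, F2, F3}: its best feasible assignment gives total 697.
Every other set of open sites that can feasibly serve all demand totals ≥ 697 even under its best assignment. Minimum: 515.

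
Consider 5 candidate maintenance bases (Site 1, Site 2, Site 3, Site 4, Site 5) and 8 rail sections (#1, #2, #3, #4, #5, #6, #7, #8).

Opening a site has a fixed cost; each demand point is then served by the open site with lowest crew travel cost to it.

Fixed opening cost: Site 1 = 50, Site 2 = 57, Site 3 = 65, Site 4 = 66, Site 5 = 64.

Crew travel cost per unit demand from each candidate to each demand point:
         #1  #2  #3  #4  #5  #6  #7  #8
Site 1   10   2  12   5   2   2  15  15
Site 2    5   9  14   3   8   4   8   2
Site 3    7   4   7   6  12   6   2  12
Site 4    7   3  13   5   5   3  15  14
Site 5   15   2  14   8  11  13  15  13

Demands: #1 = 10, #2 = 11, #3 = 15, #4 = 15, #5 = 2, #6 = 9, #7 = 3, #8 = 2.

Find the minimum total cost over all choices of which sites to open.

426

Open {Site 1, Site 2, Site 3}: assign each demand point to its cheapest open site.
  #1→Site 2 10×5=50, #2→Site 1 11×2=22, #3→Site 3 15×7=105, #4→Site 2 15×3=45, #5→Site 1 2×2=4, #6→Site 1 9×2=18, #7→Site 3 3×2=6, #8→Site 2 2×2=4
  crew travel cost 254, fixed 172 → total 426.
Compare {Site 2, Site 3}: crew travel cost 306 + fixed 122 = 428.
Compare {Site 1, Site 3}: crew travel cost 324 + fixed 115 = 439.
Compare {Site 1, Site 2}: crew travel cost 347 + fixed 107 = 454.
All other subsets cost ≥ 428. Minimum total cost: 426.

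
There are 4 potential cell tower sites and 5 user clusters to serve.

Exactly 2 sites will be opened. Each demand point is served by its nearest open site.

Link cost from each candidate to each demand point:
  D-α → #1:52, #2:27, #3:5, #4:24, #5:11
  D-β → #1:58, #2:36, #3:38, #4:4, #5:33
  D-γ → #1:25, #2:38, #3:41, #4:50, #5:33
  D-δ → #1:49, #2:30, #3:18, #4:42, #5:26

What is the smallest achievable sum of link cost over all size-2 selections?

92

Open {D-α, D-γ}.
  #1→D-γ 25, #2→D-α 27, #3→D-α 5, #4→D-α 24, #5→D-α 11  ⇒ total 92.
Compare {D-α, D-β}: total 99.
Compare {D-α, D-δ}: total 116.
No size-2 selection does better; minimum is 92.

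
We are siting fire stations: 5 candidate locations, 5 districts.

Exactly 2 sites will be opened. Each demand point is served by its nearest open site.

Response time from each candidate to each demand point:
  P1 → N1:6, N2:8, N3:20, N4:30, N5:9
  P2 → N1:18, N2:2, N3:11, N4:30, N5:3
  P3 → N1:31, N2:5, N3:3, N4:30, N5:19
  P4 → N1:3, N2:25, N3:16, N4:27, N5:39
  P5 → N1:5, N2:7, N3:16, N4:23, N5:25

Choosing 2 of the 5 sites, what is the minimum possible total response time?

44

Open {P2, P5}.
  N1→P5 5, N2→P2 2, N3→P2 11, N4→P5 23, N5→P2 3  ⇒ total 44.
Compare {P2, P4}: total 46.
Compare {P1, P2}: total 52.
No size-2 selection does better; minimum is 44.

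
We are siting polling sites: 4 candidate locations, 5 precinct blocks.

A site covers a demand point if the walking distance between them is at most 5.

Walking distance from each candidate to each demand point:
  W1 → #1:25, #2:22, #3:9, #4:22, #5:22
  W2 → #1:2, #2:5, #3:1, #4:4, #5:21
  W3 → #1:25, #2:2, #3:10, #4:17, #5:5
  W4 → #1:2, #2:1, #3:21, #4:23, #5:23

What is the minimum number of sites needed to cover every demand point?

Coverage sets (demand points within 5 of each site):
  W1: {}
  W2: {#1, #2, #3, #4}
  W3: {#2, #5}
  W4: {#1, #2}
No single site covers all 5 demand points.
But {W2, W3} covers everything, so the minimum is 2.

2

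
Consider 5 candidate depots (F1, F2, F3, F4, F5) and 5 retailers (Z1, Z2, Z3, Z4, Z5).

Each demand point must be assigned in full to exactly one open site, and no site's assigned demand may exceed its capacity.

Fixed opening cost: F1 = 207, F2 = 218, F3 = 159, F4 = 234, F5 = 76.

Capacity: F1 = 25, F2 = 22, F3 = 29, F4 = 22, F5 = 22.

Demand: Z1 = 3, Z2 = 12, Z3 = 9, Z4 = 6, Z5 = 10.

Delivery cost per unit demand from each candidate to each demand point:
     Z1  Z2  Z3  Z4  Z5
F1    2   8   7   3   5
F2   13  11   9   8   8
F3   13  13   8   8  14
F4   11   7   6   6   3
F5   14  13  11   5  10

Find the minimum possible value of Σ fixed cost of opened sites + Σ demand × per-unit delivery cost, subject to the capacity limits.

Open {F1, F5}; cheapest assignment that respects the capacities:
  F1 (cap 25, load 25): Z1, Z2, Z5 — cost 3×2 + 12×8 + 10×5 = 152
  F5 (cap 22, load 15): Z3, Z4 — cost 9×11 + 6×5 = 129
  Shipping 281, fixed 283 → total 564.
  Any other capacity-feasible assignment to {F1, F5} ships for at least 281.
Compare {F4, F5}: its best feasible assignment gives total 595.
Compare {F3, F5}: its best feasible assignment gives total 632.
Every other set of open sites that can feasibly serve all demand totals ≥ 595 even under its best assignment. Minimum: 564.

564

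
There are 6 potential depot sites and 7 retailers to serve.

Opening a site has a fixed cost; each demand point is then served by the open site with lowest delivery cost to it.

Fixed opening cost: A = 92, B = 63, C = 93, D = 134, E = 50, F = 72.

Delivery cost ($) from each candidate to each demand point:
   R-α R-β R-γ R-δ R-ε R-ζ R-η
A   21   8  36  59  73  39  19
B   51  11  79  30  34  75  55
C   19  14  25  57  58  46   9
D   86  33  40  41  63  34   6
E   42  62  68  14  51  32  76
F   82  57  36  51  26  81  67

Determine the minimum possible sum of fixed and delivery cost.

Open {C, E}: assign each demand point to its cheapest open site.
  R-α→C 19, R-β→C 14, R-γ→C 25, R-δ→E 14, R-ε→E 51, R-ζ→E 32, R-η→C 9
  delivery cost 164, fixed 143 → total 307.
Compare {C}: delivery cost 228 + fixed 93 = 321.
Compare {A, E}: delivery cost 181 + fixed 142 = 323.
Compare {B, C}: delivery cost 174 + fixed 156 = 330.
All other subsets cost ≥ 321. Minimum total cost: 307.

307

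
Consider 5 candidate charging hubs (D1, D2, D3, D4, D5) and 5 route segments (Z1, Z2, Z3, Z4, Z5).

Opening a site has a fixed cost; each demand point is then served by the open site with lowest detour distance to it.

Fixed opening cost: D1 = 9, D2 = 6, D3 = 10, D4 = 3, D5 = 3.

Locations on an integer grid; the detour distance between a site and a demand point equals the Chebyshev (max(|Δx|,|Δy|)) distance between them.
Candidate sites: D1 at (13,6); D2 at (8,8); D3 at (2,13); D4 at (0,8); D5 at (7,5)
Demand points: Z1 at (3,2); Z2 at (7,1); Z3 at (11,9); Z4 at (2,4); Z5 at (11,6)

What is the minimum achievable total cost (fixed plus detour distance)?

24

Open {D5}: assign each demand point to its cheapest open site.
  Z1→D5 4, Z2→D5 4, Z3→D5 4, Z4→D5 5, Z5→D5 4
  detour distance 21, fixed 3 → total 24.
Compare {D4, D5}: detour distance 20 + fixed 6 = 26.
Compare {D2, D5}: detour distance 19 + fixed 9 = 28.
Compare {D1, D5}: detour distance 18 + fixed 12 = 30.
All other subsets cost ≥ 26. Minimum total cost: 24.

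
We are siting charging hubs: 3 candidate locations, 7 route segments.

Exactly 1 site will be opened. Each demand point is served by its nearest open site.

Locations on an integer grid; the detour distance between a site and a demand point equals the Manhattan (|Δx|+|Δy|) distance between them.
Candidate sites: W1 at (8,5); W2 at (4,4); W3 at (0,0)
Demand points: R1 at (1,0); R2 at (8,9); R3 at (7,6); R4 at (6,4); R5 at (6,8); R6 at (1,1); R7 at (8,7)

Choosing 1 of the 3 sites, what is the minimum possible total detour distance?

39

Open {W1}.
  R1→W1 12, R2→W1 4, R3→W1 2, R4→W1 3, R5→W1 5, R6→W1 11, R7→W1 2  ⇒ total 39.
Compare {W2}: total 42.
Compare {W3}: total 72.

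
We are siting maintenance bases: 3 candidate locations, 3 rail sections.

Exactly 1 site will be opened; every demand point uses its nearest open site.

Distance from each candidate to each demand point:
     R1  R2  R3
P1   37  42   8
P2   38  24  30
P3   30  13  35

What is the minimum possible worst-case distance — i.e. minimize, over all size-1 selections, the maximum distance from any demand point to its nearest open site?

Open {P3}.
  Farthest demand point is R3 at distance 35 (to P3); all others are ≤ 35.
With {P2} the worst case is 38.
With {P1} the worst case is 42.
No size-1 selection achieves below 35.

35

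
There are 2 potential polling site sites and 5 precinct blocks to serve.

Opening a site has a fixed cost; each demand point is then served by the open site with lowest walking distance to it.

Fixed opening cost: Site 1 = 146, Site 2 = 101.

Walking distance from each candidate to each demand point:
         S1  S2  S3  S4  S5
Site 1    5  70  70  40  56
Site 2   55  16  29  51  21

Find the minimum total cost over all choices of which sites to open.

Open {Site 2}: assign each demand point to its cheapest open site.
  S1→Site 2 55, S2→Site 2 16, S3→Site 2 29, S4→Site 2 51, S5→Site 2 21
  walking distance 172, fixed 101 → total 273.
Compare {Site 1, Site 2}: walking distance 111 + fixed 247 = 358.
Compare {Site 1}: walking distance 241 + fixed 146 = 387.

273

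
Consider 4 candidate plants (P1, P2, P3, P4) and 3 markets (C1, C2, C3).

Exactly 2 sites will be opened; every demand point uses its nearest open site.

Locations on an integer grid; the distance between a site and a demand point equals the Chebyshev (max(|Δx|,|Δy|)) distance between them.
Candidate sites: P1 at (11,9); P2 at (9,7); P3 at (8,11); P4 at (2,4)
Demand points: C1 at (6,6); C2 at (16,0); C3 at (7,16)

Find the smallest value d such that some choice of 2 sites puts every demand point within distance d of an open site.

Open {P1, P2}.
  Farthest demand point is C2 at distance 7 (to P2); all others are ≤ 7.
With {P2, P3} the worst case is 7.
With {P1, P3} the worst case is 9.
No size-2 selection achieves below 7.

7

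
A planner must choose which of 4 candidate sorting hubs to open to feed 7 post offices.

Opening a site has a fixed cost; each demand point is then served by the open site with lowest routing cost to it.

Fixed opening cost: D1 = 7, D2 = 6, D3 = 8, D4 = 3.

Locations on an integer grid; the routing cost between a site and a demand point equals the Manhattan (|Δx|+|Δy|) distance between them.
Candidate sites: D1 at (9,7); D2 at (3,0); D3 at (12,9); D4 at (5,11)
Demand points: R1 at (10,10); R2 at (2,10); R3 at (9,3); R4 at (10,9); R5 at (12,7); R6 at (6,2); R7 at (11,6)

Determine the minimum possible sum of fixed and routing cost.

39

Open {D1, D4}: assign each demand point to its cheapest open site.
  R1→D1 4, R2→D4 4, R3→D1 4, R4→D1 3, R5→D1 3, R6→D1 8, R7→D1 3
  routing cost 29, fixed 10 → total 39.
Compare {D1}: routing cost 35 + fixed 7 = 42.
Compare {D1, D2, D4}: routing cost 26 + fixed 16 = 42.
Compare {D1, D3, D4}: routing cost 26 + fixed 18 = 44.
All other subsets cost ≥ 42. Minimum total cost: 39.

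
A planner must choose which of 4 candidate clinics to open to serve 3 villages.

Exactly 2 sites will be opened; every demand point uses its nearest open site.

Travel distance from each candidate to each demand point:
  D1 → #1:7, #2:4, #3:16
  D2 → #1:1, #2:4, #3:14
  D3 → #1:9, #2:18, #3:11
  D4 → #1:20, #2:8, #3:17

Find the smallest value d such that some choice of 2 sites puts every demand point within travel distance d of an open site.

Open {D1, D3}.
  Farthest demand point is #3 at travel distance 11 (to D3); all others are ≤ 11.
With {D2, D3} the worst case is 11.
With {D3, D4} the worst case is 11.
No size-2 selection achieves below 11.

11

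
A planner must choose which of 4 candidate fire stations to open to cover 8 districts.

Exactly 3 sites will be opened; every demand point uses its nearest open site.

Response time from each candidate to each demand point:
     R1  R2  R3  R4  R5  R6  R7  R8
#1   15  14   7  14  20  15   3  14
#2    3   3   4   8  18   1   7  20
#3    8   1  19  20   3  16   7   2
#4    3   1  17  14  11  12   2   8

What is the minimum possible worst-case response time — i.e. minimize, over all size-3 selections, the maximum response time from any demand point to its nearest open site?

Open {#1, #2, #3}.
  Farthest demand point is R4 at response time 8 (to #2); all others are ≤ 8.
With {#2, #3, #4} the worst case is 8.
With {#1, #2, #4} the worst case is 11.
No size-3 selection achieves below 8.

8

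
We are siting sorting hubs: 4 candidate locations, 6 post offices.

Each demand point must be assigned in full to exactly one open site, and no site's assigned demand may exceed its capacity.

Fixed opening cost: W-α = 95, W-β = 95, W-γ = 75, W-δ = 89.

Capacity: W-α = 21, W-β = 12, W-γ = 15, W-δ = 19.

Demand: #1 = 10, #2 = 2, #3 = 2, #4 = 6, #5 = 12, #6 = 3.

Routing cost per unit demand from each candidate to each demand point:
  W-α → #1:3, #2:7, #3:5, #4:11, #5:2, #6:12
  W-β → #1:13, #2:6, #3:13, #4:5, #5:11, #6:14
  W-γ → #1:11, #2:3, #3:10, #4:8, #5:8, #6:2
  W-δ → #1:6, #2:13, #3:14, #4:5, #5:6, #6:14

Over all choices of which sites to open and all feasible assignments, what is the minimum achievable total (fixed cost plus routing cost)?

358

Open {W-α, W-δ}; cheapest assignment that respects the capacities:
  W-α (cap 21, load 19): #2, #3, #5, #6 — cost 2×7 + 2×5 + 12×2 + 3×12 = 84
  W-δ (cap 19, load 16): #1, #4 — cost 10×6 + 6×5 = 90
  Shipping 174, fixed 184 → total 358.
  Any other capacity-feasible assignment to {W-α, W-δ} ships for at least 174.
Compare {W-α, W-γ}: its best feasible assignment gives total 392.
Compare {W-α, W-γ, W-δ}: its best feasible assignment gives total 395.
Every other set of open sites that can feasibly serve all demand totals ≥ 392 even under its best assignment. Minimum: 358.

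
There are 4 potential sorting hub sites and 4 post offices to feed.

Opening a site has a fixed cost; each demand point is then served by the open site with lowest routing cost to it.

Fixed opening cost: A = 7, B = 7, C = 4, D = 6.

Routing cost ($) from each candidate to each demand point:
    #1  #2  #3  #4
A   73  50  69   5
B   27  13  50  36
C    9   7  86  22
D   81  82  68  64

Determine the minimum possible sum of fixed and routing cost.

89

Open {A, B, C}: assign each demand point to its cheapest open site.
  #1→C 9, #2→C 7, #3→B 50, #4→A 5
  routing cost 71, fixed 18 → total 89.
Compare {A, B, C, D}: routing cost 71 + fixed 24 = 95.
Compare {B, C}: routing cost 88 + fixed 11 = 99.
Compare {A, C}: routing cost 90 + fixed 11 = 101.
All other subsets cost ≥ 95. Minimum total cost: 89.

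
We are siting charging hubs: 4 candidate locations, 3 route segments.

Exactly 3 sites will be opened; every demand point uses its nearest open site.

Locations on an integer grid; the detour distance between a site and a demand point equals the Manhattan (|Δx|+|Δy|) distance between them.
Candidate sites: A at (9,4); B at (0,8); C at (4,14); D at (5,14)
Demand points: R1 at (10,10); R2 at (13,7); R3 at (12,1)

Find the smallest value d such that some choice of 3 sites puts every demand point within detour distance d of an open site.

Open {A, B, C}.
  Farthest demand point is R1 at detour distance 7 (to A); all others are ≤ 7.
With {A, B, D} the worst case is 7.
With {A, C, D} the worst case is 7.
No size-3 selection achieves below 7.

7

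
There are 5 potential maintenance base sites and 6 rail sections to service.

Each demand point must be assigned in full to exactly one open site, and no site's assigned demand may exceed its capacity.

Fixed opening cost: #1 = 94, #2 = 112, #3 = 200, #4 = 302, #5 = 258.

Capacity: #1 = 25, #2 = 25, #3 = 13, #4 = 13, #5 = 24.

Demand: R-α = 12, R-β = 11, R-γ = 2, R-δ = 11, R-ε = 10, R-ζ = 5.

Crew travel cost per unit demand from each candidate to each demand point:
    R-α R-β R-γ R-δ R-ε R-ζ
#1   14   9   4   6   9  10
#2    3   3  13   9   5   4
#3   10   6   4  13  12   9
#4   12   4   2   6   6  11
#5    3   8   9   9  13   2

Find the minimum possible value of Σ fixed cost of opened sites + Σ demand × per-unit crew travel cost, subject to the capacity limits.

Open {#1, #2, #5}; cheapest assignment that respects the capacities:
  #1 (cap 25, load 13): R-γ, R-δ — cost 2×4 + 11×6 = 74
  #2 (cap 25, load 21): R-β, R-ε — cost 11×3 + 10×5 = 83
  #5 (cap 24, load 17): R-α, R-ζ — cost 12×3 + 5×2 = 46
  Shipping 203, fixed 464 → total 667.
  Any other capacity-feasible assignment to {#1, #2, #5} ships for at least 203.
Compare {#1, #2, #3}: its best feasible assignment gives total 682.
Compare {#1, #2, #4}: its best feasible assignment gives total 757.
Every other set of open sites that can feasibly serve all demand totals ≥ 682 even under its best assignment. Minimum: 667.

667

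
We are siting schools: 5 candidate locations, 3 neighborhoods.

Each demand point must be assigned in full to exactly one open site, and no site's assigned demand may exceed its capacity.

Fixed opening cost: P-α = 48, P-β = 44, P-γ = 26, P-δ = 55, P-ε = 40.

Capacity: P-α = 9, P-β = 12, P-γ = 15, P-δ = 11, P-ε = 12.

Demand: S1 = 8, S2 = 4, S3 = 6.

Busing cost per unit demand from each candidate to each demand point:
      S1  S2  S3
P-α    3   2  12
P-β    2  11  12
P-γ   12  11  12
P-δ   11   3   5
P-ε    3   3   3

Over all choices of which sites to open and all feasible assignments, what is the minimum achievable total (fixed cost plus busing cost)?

130

Open {P-β, P-ε}; cheapest assignment that respects the capacities:
  P-β (cap 12, load 8): S1 — cost 8×2 = 16
  P-ε (cap 12, load 10): S2, S3 — cost 4×3 + 6×3 = 30
  Shipping 46, fixed 84 → total 130.
  Any other capacity-feasible assignment to {P-β, P-ε} ships for at least 46.
Compare {P-α, P-ε}: its best feasible assignment gives total 142.
Compare {P-β, P-γ, P-ε}: its best feasible assignment gives total 156.
Every other set of open sites that can feasibly serve all demand totals ≥ 142 even under its best assignment. Minimum: 130.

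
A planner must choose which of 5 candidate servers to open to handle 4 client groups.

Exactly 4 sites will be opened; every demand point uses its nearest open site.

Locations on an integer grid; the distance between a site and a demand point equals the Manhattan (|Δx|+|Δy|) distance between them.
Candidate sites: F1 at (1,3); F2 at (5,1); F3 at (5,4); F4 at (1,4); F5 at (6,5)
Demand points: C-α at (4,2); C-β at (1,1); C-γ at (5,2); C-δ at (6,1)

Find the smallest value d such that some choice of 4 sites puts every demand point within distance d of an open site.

2

Open {F1, F2, F3, F4}.
  Farthest demand point is C-α at distance 2 (to F2); all others are ≤ 2.
With {F1, F2, F3, F5} the worst case is 2.
With {F1, F2, F4, F5} the worst case is 2.
No size-4 selection achieves below 2.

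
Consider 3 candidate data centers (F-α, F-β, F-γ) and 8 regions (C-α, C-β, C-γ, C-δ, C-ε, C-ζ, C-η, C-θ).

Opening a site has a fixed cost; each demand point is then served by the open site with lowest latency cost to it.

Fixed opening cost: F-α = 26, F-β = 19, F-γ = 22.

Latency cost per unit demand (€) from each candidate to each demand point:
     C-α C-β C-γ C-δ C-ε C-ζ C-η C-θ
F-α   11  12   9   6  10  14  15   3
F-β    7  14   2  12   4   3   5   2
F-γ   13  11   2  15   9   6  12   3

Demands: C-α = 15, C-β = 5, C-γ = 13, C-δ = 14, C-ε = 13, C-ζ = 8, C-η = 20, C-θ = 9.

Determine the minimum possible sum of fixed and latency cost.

514

Open {F-α, F-β}: assign each demand point to its cheapest open site.
  C-α→F-β 15×7=105, C-β→F-α 5×12=60, C-γ→F-β 13×2=26, C-δ→F-α 14×6=84, C-ε→F-β 13×4=52, C-ζ→F-β 8×3=24, C-η→F-β 20×5=100, C-θ→F-β 9×2=18
  latency cost 469, fixed 45 → total 514.
Compare {F-α, F-β, F-γ}: latency cost 464 + fixed 67 = 531.
Compare {F-β}: latency cost 563 + fixed 19 = 582.
Compare {F-β, F-γ}: latency cost 548 + fixed 41 = 589.
All other subsets cost ≥ 531. Minimum total cost: 514.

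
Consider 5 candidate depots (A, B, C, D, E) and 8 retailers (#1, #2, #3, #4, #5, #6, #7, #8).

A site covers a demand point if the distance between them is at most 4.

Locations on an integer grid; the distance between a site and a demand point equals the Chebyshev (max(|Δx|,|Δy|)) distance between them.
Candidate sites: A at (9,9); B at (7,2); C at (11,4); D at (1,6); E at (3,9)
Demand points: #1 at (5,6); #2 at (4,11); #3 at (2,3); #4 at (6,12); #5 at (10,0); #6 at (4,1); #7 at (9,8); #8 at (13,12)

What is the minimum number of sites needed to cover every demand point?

Coverage sets (demand points within 4 of each site):
  A: {#1, #4, #7, #8}
  B: {#1, #5, #6}
  C: {#5, #7}
  D: {#1, #3}
  E: {#1, #2, #4}
No 3 sites suffice: every size-3 union leaves at least one demand point uncovered.
But {A, B, D, E} covers everything, so the minimum is 4.

4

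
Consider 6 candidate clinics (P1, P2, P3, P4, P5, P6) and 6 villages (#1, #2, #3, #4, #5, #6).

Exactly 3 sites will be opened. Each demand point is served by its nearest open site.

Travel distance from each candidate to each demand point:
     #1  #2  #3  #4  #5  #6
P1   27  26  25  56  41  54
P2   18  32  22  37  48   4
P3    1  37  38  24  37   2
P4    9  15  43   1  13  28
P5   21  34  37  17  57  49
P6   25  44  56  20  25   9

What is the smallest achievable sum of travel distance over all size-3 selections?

54

Open {P2, P3, P4}.
  #1→P3 1, #2→P4 15, #3→P2 22, #4→P4 1, #5→P4 13, #6→P3 2  ⇒ total 54.
Compare {P1, P3, P4}: total 57.
Compare {P1, P2, P4}: total 64.
No size-3 selection does better; minimum is 54.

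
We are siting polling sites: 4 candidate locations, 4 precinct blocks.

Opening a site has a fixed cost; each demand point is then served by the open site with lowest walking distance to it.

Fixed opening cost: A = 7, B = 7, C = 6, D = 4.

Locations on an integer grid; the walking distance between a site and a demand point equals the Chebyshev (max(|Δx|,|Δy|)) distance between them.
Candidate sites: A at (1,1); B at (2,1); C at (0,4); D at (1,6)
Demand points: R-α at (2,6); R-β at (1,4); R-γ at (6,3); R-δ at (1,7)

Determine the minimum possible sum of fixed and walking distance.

Open {D}: assign each demand point to its cheapest open site.
  R-α→D 1, R-β→D 2, R-γ→D 5, R-δ→D 1
  walking distance 9, fixed 4 → total 13.
Compare {C}: walking distance 12 + fixed 6 = 18.
Compare {C, D}: walking distance 8 + fixed 10 = 18.
Compare {B, D}: walking distance 8 + fixed 11 = 19.
All other subsets cost ≥ 18. Minimum total cost: 13.

13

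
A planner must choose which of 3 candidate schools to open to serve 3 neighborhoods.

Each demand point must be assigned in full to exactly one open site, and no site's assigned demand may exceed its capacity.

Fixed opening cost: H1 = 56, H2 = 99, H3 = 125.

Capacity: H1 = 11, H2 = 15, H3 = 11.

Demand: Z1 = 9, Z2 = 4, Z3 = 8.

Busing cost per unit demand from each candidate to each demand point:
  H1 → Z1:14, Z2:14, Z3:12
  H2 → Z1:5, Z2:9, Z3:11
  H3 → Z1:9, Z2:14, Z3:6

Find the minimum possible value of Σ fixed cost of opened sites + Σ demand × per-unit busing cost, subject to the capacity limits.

332

Open {H1, H2}; cheapest assignment that respects the capacities:
  H1 (cap 11, load 8): Z3 — cost 8×12 = 96
  H2 (cap 15, load 13): Z1, Z2 — cost 9×5 + 4×9 = 81
  Shipping 177, fixed 155 → total 332.
  Any other capacity-feasible assignment to {H1, H2} ships for at least 177.
Compare {H2, H3}: its best feasible assignment gives total 353.
Compare {H1, H2, H3}: its best feasible assignment gives total 409.
Every other set of open sites that can feasibly serve all demand totals ≥ 353 even under its best assignment. Minimum: 332.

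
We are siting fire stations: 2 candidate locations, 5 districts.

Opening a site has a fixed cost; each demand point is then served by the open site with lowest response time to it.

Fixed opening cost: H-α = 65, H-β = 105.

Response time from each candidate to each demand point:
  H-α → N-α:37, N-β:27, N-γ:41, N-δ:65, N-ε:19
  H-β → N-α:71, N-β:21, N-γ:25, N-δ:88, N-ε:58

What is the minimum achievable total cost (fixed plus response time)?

Open {H-α}: assign each demand point to its cheapest open site.
  N-α→H-α 37, N-β→H-α 27, N-γ→H-α 41, N-δ→H-α 65, N-ε→H-α 19
  response time 189, fixed 65 → total 254.
Compare {H-α, H-β}: response time 167 + fixed 170 = 337.
Compare {H-β}: response time 263 + fixed 105 = 368.

254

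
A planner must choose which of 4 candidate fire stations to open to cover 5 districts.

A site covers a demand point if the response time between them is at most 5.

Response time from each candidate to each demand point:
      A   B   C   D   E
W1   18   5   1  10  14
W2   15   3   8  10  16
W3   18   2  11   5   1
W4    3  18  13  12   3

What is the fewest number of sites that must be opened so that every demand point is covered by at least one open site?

Coverage sets (demand points within 5 of each site):
  W1: {B, C}
  W2: {B}
  W3: {B, D, E}
  W4: {A, E}
No 2 sites suffice: every size-2 union leaves at least one demand point uncovered.
But {W1, W3, W4} covers everything, so the minimum is 3.

3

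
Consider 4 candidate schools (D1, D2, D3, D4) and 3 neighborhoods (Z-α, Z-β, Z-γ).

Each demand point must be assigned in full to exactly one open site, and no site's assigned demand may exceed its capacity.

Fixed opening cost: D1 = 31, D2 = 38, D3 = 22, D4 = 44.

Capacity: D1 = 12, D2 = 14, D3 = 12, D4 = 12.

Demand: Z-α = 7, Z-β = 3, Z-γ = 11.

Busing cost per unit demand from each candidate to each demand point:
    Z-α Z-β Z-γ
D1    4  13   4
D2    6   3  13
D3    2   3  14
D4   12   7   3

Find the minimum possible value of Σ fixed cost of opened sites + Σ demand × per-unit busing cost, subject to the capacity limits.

120

Open {D1, D3}; cheapest assignment that respects the capacities:
  D1 (cap 12, load 11): Z-γ — cost 11×4 = 44
  D3 (cap 12, load 10): Z-α, Z-β — cost 7×2 + 3×3 = 23
  Shipping 67, fixed 53 → total 120.
  Any other capacity-feasible assignment to {D1, D3} ships for at least 67.
Compare {D3, D4}: its best feasible assignment gives total 122.
Compare {D1, D3, D4}: its best feasible assignment gives total 153.
Every other set of open sites that can feasibly serve all demand totals ≥ 122 even under its best assignment. Minimum: 120.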